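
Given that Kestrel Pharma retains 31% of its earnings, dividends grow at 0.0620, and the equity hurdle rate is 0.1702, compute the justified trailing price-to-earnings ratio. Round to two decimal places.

6.77

Payout ratio b = 1 − 0.31 = 0.69.
Justified trailing P/E = b(1+g)/(r−g) = 0.69×(1+0.062)/(0.1702−0.062) = 6.7725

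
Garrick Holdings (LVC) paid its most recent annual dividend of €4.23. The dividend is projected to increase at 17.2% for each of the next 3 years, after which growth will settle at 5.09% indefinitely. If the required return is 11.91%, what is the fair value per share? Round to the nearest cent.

€88.80

Two-stage DDM. Project D₁…D_3 at 0.172, terminal growth 0.0509, discount at r = 0.1191.
D_1 = 4.9576
D_2 = 5.8103
D_3 = 6.8096
Terminal value at t=3: TV = D_4/(r−g) = 7.1562/(0.1191−0.0509) = 104.9301
P₀ = 4.9576/(1+0.1191)^1 + 5.8103/(1+0.1191)^2 + 6.8096/(1+0.1191)^3 + 104.9301/(1+0.1191)^3 = 88.7955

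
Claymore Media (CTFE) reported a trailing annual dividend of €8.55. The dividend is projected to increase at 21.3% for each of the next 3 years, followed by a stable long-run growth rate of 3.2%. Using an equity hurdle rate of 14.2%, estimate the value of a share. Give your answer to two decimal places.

€125.10

Two-stage DDM. Project D₁…D_3 at 0.213, terminal growth 0.032, discount at r = 0.142.
D_1 = 10.3712
D_2 = 12.5802
D_3 = 15.2598
Terminal value at t=3: TV = D_4/(r−g) = 15.7481/(0.142−0.032) = 143.1646
P₀ = 10.3712/(1+0.142)^1 + 12.5802/(1+0.142)^2 + 15.2598/(1+0.142)^3 + 143.1646/(1+0.142)^3 = 125.0988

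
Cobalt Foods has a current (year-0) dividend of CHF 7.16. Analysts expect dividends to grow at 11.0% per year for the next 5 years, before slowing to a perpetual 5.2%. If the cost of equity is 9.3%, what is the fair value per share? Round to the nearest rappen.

CHF 235.96

Two-stage DDM. Project D₁…D_5 at 0.11, terminal growth 0.052, discount at r = 0.093.
D_1 = 7.9476
D_2 = 8.8218
D_3 = 9.7922
D_4 = 10.8694
D_5 = 12.0650
Terminal value at t=5: TV = D_6/(r−g) = 12.6924/(0.093−0.052) = 309.5707
P₀ = 7.9476/(1+0.093)^1 + 8.8218/(1+0.093)^2 + 9.7922/(1+0.093)^3 + 10.8694/(1+0.093)^4 + 12.0650/(1+0.093)^5 + 309.5707/(1+0.093)^5 = 235.9591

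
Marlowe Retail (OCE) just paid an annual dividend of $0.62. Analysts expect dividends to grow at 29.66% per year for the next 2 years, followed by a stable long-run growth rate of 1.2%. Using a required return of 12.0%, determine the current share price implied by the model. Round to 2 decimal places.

Two-stage DDM. Project D₁…D_2 at 0.2966, terminal growth 0.012, discount at r = 0.12.
D_1 = 0.8039
D_2 = 1.0423
Terminal value at t=2: TV = D_3/(r−g) = 1.0548/(0.12−0.012) = 9.7670
P₀ = 0.8039/(1+0.12)^1 + 1.0423/(1+0.12)^2 + 9.7670/(1+0.12)^2 = 9.3349

$9.33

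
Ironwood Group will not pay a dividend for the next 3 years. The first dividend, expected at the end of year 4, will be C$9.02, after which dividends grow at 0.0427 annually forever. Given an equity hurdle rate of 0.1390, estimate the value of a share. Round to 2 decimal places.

C$63.39

Deferred-dividend DDM. At t=3 the remaining stream is a growing perpetuity with first payment D_4 = 9.02.
V_3 = D_4/(r−g) = 9.02/(0.139−0.0427) = 93.6656
P₀ = V_3/(1+r)^3 = 93.6656/(1+0.139)^3 = 63.3883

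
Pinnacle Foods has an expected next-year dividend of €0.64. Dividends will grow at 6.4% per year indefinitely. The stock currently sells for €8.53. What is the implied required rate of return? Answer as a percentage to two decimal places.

13.90%

Rearranging the constant-growth DDM: r = D₁/P₀ + g.
r = 0.6400 / 8.53 + 0.064 = 0.07503 + 0.064 = 0.13903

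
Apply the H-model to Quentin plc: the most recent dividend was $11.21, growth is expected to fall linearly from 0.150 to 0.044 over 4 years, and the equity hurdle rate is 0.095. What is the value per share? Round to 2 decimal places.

H-model: P₀ = D₀[(1+g_L) + H(g_S−g_L)]/(r−g_L), with H = 4/2 = 2.
P₀ = 11.21 × [(1+0.044) + 2×(0.15−0.044)] / (0.095−0.044)
   = 11.21 × 1.2560 / 0.051 = 276.0737

$276.07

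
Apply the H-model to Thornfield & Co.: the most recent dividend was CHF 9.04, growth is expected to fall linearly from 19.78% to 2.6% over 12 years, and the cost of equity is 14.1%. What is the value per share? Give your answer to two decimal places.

CHF 161.68

H-model: P₀ = D₀[(1+g_L) + H(g_S−g_L)]/(r−g_L), with H = 12/2 = 6.
P₀ = 9.04 × [(1+0.026) + 6×(0.1978−0.026)] / (0.141−0.026)
   = 9.04 × 2.0568 / 0.115 = 161.6824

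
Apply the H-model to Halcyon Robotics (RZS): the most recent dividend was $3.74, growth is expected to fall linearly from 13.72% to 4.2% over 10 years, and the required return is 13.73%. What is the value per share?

H-model: P₀ = D₀[(1+g_L) + H(g_S−g_L)]/(r−g_L), with H = 10/2 = 5.
P₀ = 3.74 × [(1+0.042) + 5×(0.1372−0.042)] / (0.1373−0.042)
   = 3.74 × 1.5180 / 0.0953 = 59.5731

$59.57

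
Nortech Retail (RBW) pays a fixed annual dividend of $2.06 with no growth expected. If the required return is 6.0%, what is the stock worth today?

$34.33

Zero-growth DDM (perpetuity): P₀ = D/r = 2.06 / 0.06 = 34.3333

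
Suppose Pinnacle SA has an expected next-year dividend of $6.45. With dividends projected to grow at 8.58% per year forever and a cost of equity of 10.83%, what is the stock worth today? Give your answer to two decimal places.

$286.67

Gordon growth model: P₀ = D₁/(r − g), with D₁ = 6.45 given directly.
P₀ = 6.4500 / (0.1083 − 0.0858) = 6.4500 / 0.0225 = 286.6667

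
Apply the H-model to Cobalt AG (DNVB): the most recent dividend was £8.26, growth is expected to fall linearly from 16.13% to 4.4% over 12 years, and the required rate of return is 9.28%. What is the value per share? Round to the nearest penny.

£295.84

H-model: P₀ = D₀[(1+g_L) + H(g_S−g_L)]/(r−g_L), with H = 12/2 = 6.
P₀ = 8.26 × [(1+0.044) + 6×(0.1613−0.044)] / (0.0928−0.044)
   = 8.26 × 1.7478 / 0.0488 = 295.8366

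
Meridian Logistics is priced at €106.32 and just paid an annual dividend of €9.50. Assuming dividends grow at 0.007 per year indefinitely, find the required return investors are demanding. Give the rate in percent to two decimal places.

9.70%

Rearranging the constant-growth DDM: r = D₁/P₀ + g.
D₁ = 9.50 × (1 + 0.007) = 9.5665.
r = 9.5665 / 106.32 + 0.007 = 0.08998 + 0.007 = 0.09698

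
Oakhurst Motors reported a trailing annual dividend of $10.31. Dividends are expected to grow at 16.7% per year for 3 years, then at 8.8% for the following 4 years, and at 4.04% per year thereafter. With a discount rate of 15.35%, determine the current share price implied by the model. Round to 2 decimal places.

Three-stage DDM. Project D₁…D_7; terminal Gordon value at t=7 with g = 0.0404; discount at r = 0.1535.
D_1 = 12.0318
D_2 = 14.0411
D_3 = 16.3859
D_4 = 17.8279
D_5 = 19.3968
D_6 = 21.1037
D_7 = 22.9608
TV_7 = 23.8884/(0.1535−0.0404) = 211.2149
P₀ = Σ Dₜ/(1+r)ᵗ + TV_7/(1+r)^7 = 146.3691

$146.37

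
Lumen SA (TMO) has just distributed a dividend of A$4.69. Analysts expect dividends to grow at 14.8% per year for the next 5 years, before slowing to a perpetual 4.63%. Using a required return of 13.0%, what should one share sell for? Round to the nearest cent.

A$88.04

Two-stage DDM. Project D₁…D_5 at 0.148, terminal growth 0.0463, discount at r = 0.13.
D_1 = 5.3841
D_2 = 6.1810
D_3 = 7.0958
D_4 = 8.1459
D_5 = 9.3515
Terminal value at t=5: TV = D_6/(r−g) = 9.7845/(0.13−0.0463) = 116.8996
P₀ = 5.3841/(1+0.13)^1 + 6.1810/(1+0.13)^2 + 7.0958/(1+0.13)^3 + 8.1459/(1+0.13)^4 + 9.3515/(1+0.13)^5 + 116.8996/(1+0.13)^5 = 88.0431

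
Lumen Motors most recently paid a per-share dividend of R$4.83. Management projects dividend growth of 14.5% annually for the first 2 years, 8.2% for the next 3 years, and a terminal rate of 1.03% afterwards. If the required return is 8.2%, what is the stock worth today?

Three-stage DDM. Project D₁…D_5; terminal Gordon value at t=5 with g = 0.0103; discount at r = 0.082.
D_1 = 5.5304
D_2 = 6.3323
D_3 = 6.8515
D_4 = 7.4133
D_5 = 8.0212
TV_5 = 8.1038/(0.082−0.0103) = 113.0241
P₀ = Σ Dₜ/(1+r)ᵗ + TV_5/(1+r)^5 = 102.9606

R$102.96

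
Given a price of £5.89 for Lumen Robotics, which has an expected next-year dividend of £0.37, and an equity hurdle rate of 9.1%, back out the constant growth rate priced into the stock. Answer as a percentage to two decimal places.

From P₀ = D₁/(r − g), the implied growth is g = r − D₁/P₀.
g = 0.091 − 0.37/5.89 = 0.091 − 0.06282 = 0.02818

2.82%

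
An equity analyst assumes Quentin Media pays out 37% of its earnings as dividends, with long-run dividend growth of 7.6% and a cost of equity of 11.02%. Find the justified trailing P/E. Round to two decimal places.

Justified trailing P/E = b(1+g)/(r−g) = 0.37×(1+0.076)/(0.1102−0.076) = 11.6409

11.64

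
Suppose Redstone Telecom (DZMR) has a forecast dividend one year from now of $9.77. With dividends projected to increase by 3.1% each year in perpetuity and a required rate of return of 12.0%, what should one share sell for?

$109.78

Gordon growth model: P₀ = D₁/(r − g), with D₁ = 9.77 given directly.
P₀ = 9.7700 / (0.12 − 0.031) = 9.7700 / 0.089 = 109.7753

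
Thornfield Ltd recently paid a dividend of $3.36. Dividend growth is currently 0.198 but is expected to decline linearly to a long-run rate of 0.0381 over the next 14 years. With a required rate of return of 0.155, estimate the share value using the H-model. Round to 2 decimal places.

$62.01

H-model: P₀ = D₀[(1+g_L) + H(g_S−g_L)]/(r−g_L), with H = 14/2 = 7.
P₀ = 3.36 × [(1+0.0381) + 7×(0.198−0.0381)] / (0.155−0.0381)
   = 3.36 × 2.1574 / 0.1169 = 62.0091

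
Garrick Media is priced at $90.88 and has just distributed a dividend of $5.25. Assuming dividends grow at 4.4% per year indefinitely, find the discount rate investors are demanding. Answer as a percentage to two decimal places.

10.43%

Rearranging the constant-growth DDM: r = D₁/P₀ + g.
D₁ = 5.25 × (1 + 0.044) = 5.4810.
r = 5.4810 / 90.88 + 0.044 = 0.06031 + 0.044 = 0.10431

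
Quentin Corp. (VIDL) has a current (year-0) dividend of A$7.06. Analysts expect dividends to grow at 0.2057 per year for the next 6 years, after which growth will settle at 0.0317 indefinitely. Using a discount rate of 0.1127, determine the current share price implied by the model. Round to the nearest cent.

A$202.19

Two-stage DDM. Project D₁…D_6 at 0.2057, terminal growth 0.0317, discount at r = 0.1127.
D_1 = 8.5122
D_2 = 10.2632
D_3 = 12.3744
D_4 = 14.9198
D_5 = 17.9888
D_6 = 21.6890
Terminal value at t=6: TV = D_7/(r−g) = 22.3766/(0.1127−0.0317) = 276.2541
P₀ = 8.5122/(1+0.1127)^1 + 10.2632/(1+0.1127)^2 + 12.3744/(1+0.1127)^3 + 14.9198/(1+0.1127)^4 + 17.9888/(1+0.1127)^5 + 21.6890/(1+0.1127)^6 + 276.2541/(1+0.1127)^6 = 202.1889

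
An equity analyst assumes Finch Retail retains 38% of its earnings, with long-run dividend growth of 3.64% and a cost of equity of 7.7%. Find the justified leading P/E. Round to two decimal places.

15.27

Payout ratio b = 1 − 0.38 = 0.62.
Justified leading P/E = b/(r−g) = 0.62/(0.077−0.0364) = 15.2709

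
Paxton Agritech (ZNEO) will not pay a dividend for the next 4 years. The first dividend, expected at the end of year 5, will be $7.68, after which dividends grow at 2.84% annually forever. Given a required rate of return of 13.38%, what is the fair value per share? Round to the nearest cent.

$44.09

Deferred-dividend DDM. At t=4 the remaining stream is a growing perpetuity with first payment D_5 = 7.68.
V_4 = D_5/(r−g) = 7.68/(0.1338−0.0284) = 72.8653
P₀ = V_4/(1+r)^4 = 72.8653/(1+0.1338)^4 = 44.0935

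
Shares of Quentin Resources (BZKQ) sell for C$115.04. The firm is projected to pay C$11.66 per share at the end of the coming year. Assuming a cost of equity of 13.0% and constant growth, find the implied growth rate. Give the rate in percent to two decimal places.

From P₀ = D₁/(r − g), the implied growth is g = r − D₁/P₀.
g = 0.13 − 11.66/115.04 = 0.13 − 0.10136 = 0.02864

2.86%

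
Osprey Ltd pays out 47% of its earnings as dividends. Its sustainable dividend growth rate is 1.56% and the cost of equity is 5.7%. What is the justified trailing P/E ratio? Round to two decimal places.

Justified trailing P/E = b(1+g)/(r−g) = 0.47×(1+0.0156)/(0.057−0.0156) = 11.5298

11.53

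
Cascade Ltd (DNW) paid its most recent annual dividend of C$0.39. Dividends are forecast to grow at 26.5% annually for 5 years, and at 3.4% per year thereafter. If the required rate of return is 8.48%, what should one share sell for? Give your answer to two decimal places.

C$20.28

Two-stage DDM. Project D₁…D_5 at 0.265, terminal growth 0.034, discount at r = 0.0848.
D_1 = 0.4934
D_2 = 0.6241
D_3 = 0.7895
D_4 = 0.9987
D_5 = 1.2633
Terminal value at t=5: TV = D_6/(r−g) = 1.3063/(0.0848−0.034) = 25.7143
P₀ = 0.4934/(1+0.0848)^1 + 0.6241/(1+0.0848)^2 + 0.7895/(1+0.0848)^3 + 0.9987/(1+0.0848)^4 + 1.2633/(1+0.0848)^5 + 25.7143/(1+0.0848)^5 = 20.2826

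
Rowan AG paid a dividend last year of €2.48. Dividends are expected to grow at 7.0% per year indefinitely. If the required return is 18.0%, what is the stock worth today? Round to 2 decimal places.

Gordon growth model: P₀ = D₁/(r − g). D₁ = 2.48 × (1 + 0.07) = 2.6536.
P₀ = 2.6536 / (0.18 − 0.07) = 2.6536 / 0.11 = 24.1236

€24.12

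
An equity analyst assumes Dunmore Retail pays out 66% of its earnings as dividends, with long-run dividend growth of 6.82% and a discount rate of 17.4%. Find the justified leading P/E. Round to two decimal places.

Justified leading P/E = b/(r−g) = 0.66/(0.174−0.0682) = 6.2382

6.24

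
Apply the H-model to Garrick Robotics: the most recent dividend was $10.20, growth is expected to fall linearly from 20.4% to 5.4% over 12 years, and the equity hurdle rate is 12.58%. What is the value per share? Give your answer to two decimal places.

H-model: P₀ = D₀[(1+g_L) + H(g_S−g_L)]/(r−g_L), with H = 12/2 = 6.
P₀ = 10.20 × [(1+0.054) + 6×(0.204−0.054)] / (0.1258−0.054)
   = 10.20 × 1.9540 / 0.0718 = 277.5877

$277.59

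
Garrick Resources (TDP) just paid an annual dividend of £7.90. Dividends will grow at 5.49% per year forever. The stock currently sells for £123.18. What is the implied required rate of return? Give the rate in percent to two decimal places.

12.26%

Rearranging the constant-growth DDM: r = D₁/P₀ + g.
D₁ = 7.90 × (1 + 0.0549) = 8.3337.
r = 8.3337 / 123.18 + 0.0549 = 0.06765 + 0.0549 = 0.12255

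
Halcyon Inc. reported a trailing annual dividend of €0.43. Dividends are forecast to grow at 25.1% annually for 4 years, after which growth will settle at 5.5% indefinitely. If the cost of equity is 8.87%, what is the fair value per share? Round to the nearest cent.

€25.93

Two-stage DDM. Project D₁…D_4 at 0.251, terminal growth 0.055, discount at r = 0.0887.
D_1 = 0.5379
D_2 = 0.6730
D_3 = 0.8419
D_4 = 1.0532
Terminal value at t=4: TV = D_5/(r−g) = 1.1111/(0.0887−0.055) = 32.9701
P₀ = 0.5379/(1+0.0887)^1 + 0.6730/(1+0.0887)^2 + 0.8419/(1+0.0887)^3 + 1.0532/(1+0.0887)^4 + 32.9701/(1+0.0887)^4 = 25.9325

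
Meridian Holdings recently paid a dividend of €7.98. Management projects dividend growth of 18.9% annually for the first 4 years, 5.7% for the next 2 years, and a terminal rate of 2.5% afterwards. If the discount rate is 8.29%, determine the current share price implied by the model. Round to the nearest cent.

Three-stage DDM. Project D₁…D_6; terminal Gordon value at t=6 with g = 0.025; discount at r = 0.0829.
D_1 = 9.4882
D_2 = 11.2815
D_3 = 13.4137
D_4 = 15.9489
D_5 = 16.8580
D_6 = 17.8189
TV_6 = 18.2643/(0.0829−0.025) = 315.4464
P₀ = Σ Dₜ/(1+r)ᵗ + TV_6/(1+r)^6 = 258.5251

€258.53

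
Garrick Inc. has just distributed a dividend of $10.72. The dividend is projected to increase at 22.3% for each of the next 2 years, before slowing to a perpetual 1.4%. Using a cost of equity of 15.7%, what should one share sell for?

Two-stage DDM. Project D₁…D_2 at 0.223, terminal growth 0.014, discount at r = 0.157.
D_1 = 13.1106
D_2 = 16.0342
Terminal value at t=2: TV = D_3/(r−g) = 16.2587/(0.157−0.014) = 113.6972
P₀ = 13.1106/(1+0.157)^1 + 16.0342/(1+0.157)^2 + 113.6972/(1+0.157)^2 = 108.2437

$108.24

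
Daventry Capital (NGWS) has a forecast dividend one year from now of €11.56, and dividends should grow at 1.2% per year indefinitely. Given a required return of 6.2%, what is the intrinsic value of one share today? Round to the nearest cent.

€231.20

Gordon growth model: P₀ = D₁/(r − g), with D₁ = 11.56 given directly.
P₀ = 11.5600 / (0.062 − 0.012) = 11.5600 / 0.05 = 231.2000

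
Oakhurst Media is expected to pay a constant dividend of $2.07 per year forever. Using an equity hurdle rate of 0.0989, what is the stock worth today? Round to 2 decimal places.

Zero-growth DDM (perpetuity): P₀ = D/r = 2.07 / 0.0989 = 20.9302

$20.93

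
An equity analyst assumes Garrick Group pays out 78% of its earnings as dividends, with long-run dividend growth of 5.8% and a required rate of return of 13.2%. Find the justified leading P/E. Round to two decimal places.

10.54

Justified leading P/E = b/(r−g) = 0.78/(0.132−0.058) = 10.5405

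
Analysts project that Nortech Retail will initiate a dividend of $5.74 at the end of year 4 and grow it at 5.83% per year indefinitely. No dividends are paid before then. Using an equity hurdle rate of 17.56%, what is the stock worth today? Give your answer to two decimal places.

$30.12

Deferred-dividend DDM. At t=3 the remaining stream is a growing perpetuity with first payment D_4 = 5.74.
V_3 = D_4/(r−g) = 5.74/(0.1756−0.0583) = 48.9344
P₀ = V_3/(1+r)^3 = 48.9344/(1+0.1756)^3 = 30.1186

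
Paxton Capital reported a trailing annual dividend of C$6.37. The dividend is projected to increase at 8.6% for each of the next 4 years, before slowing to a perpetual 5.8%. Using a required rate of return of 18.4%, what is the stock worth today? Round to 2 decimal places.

C$58.48

Two-stage DDM. Project D₁…D_4 at 0.086, terminal growth 0.058, discount at r = 0.184.
D_1 = 6.9178
D_2 = 7.5128
D_3 = 8.1588
D_4 = 8.8605
Terminal value at t=4: TV = D_5/(r−g) = 9.3744/(0.184−0.058) = 74.4002
P₀ = 6.9178/(1+0.184)^1 + 7.5128/(1+0.184)^2 + 8.1588/(1+0.184)^3 + 8.8605/(1+0.184)^4 + 74.4002/(1+0.184)^4 = 58.4850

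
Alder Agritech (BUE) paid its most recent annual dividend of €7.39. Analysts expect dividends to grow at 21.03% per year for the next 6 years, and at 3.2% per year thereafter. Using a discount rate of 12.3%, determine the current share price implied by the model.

Two-stage DDM. Project D₁…D_6 at 0.2103, terminal growth 0.032, discount at r = 0.123.
D_1 = 8.9441
D_2 = 10.8251
D_3 = 13.1016
D_4 = 15.8568
D_5 = 19.1915
D_6 = 23.2275
Terminal value at t=6: TV = D_7/(r−g) = 23.9708/(0.123−0.032) = 263.4153
P₀ = 8.9441/(1+0.123)^1 + 10.8251/(1+0.123)^2 + 13.1016/(1+0.123)^3 + 15.8568/(1+0.123)^4 + 19.1915/(1+0.123)^5 + 23.2275/(1+0.123)^6 + 263.4153/(1+0.123)^6 = 189.4241

€189.42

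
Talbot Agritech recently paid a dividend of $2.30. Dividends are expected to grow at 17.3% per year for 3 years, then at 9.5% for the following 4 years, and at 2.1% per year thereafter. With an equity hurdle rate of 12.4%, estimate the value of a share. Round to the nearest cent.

$40.66

Three-stage DDM. Project D₁…D_7; terminal Gordon value at t=7 with g = 0.021; discount at r = 0.124.
D_1 = 2.6979
D_2 = 3.1646
D_3 = 3.7121
D_4 = 4.0648
D_5 = 4.4509
D_6 = 4.8738
D_7 = 5.3368
TV_7 = 5.4488/(0.124−0.021) = 52.9014
P₀ = Σ Dₜ/(1+r)ᵗ + TV_7/(1+r)^7 = 40.6585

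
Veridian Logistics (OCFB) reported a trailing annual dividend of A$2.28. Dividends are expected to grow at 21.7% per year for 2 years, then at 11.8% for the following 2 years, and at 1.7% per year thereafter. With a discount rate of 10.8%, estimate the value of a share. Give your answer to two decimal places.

Three-stage DDM. Project D₁…D_4; terminal Gordon value at t=4 with g = 0.017; discount at r = 0.108.
D_1 = 2.7748
D_2 = 3.3769
D_3 = 3.7754
D_4 = 4.2208
TV_4 = 4.2926/(0.108−0.017) = 47.1714
P₀ = Σ Dₜ/(1+r)ᵗ + TV_4/(1+r)^4 = 42.1292

A$42.13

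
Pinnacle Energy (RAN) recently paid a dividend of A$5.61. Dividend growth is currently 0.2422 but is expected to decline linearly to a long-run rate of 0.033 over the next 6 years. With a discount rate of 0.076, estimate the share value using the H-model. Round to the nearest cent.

A$216.65

H-model: P₀ = D₀[(1+g_L) + H(g_S−g_L)]/(r−g_L), with H = 6/2 = 3.
P₀ = 5.61 × [(1+0.033) + 3×(0.2422−0.033)] / (0.076−0.033)
   = 5.61 × 1.6606 / 0.043 = 216.6504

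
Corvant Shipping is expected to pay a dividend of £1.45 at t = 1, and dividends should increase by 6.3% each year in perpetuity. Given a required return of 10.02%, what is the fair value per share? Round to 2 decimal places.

£38.98

Gordon growth model: P₀ = D₁/(r − g), with D₁ = 1.45 given directly.
P₀ = 1.4500 / (0.1002 − 0.063) = 1.4500 / 0.0372 = 38.9785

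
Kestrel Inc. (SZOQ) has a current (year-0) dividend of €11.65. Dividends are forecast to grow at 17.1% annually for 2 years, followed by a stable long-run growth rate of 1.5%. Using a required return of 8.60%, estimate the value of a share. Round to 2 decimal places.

Two-stage DDM. Project D₁…D_2 at 0.171, terminal growth 0.015, discount at r = 0.086.
D_1 = 13.6422
D_2 = 15.9750
Terminal value at t=2: TV = D_3/(r−g) = 16.2146/(0.086−0.015) = 228.3744
P₀ = 13.6422/(1+0.086)^1 + 15.9750/(1+0.086)^2 + 228.3744/(1+0.086)^2 = 219.7436

€219.74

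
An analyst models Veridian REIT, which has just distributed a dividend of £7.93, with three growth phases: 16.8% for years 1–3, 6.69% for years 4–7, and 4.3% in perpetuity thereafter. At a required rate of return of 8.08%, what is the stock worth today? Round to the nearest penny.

Three-stage DDM. Project D₁…D_7; terminal Gordon value at t=7 with g = 0.043; discount at r = 0.0808.
D_1 = 9.2622
D_2 = 10.8183
D_3 = 12.6358
D_4 = 13.4811
D_5 = 14.3830
D_6 = 15.3452
D_7 = 16.3718
TV_7 = 17.0758/(0.0808−0.043) = 451.7406
P₀ = Σ Dₜ/(1+r)ᵗ + TV_7/(1+r)^7 = 328.8260

£328.83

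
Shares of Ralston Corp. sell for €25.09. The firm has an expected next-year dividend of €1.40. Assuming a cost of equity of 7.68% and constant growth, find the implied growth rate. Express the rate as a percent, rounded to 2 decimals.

2.10%

From P₀ = D₁/(r − g), the implied growth is g = r − D₁/P₀.
g = 0.0768 − 1.40/25.09 = 0.0768 − 0.05580 = 0.02100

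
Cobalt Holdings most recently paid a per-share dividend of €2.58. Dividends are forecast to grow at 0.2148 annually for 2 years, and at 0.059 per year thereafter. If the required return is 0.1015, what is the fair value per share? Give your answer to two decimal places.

Two-stage DDM. Project D₁…D_2 at 0.2148, terminal growth 0.059, discount at r = 0.1015.
D_1 = 3.1342
D_2 = 3.8074
Terminal value at t=2: TV = D_3/(r−g) = 4.0320/(0.1015−0.059) = 94.8716
P₀ = 3.1342/(1+0.1015)^1 + 3.8074/(1+0.1015)^2 + 94.8716/(1+0.1015)^2 = 84.1763

€84.18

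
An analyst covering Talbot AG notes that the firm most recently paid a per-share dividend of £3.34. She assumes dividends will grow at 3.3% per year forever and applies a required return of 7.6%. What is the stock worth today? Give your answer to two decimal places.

Gordon growth model: P₀ = D₁/(r − g). D₁ = 3.34 × (1 + 0.033) = 3.4502.
P₀ = 3.4502 / (0.076 − 0.033) = 3.4502 / 0.043 = 80.2377

£80.24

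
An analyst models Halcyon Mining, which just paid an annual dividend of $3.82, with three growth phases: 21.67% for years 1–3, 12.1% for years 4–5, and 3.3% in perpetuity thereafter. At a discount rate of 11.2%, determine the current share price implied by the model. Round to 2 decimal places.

$90.38

Three-stage DDM. Project D₁…D_5; terminal Gordon value at t=5 with g = 0.033; discount at r = 0.112.
D_1 = 4.6478
D_2 = 5.6550
D_3 = 6.8804
D_4 = 7.7129
D_5 = 8.6462
TV_5 = 8.9315/(0.112−0.033) = 113.0572
P₀ = Σ Dₜ/(1+r)ᵗ + TV_5/(1+r)^5 = 90.3789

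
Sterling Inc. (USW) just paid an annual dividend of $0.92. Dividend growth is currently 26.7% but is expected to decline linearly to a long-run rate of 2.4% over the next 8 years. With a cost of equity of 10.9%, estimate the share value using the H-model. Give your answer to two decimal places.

$21.60

H-model: P₀ = D₀[(1+g_L) + H(g_S−g_L)]/(r−g_L), with H = 8/2 = 4.
P₀ = 0.92 × [(1+0.024) + 4×(0.267−0.024)] / (0.109−0.024)
   = 0.92 × 1.9960 / 0.085 = 21.6038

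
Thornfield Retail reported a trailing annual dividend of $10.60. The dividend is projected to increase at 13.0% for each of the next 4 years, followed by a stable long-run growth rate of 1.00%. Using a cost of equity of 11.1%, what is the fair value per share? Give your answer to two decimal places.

Two-stage DDM. Project D₁…D_4 at 0.13, terminal growth 0.01, discount at r = 0.111.
D_1 = 11.9780
D_2 = 13.5351
D_3 = 15.2947
D_4 = 17.2830
Terminal value at t=4: TV = D_5/(r−g) = 17.4559/(0.111−0.01) = 172.8302
P₀ = 11.9780/(1+0.111)^1 + 13.5351/(1+0.111)^2 + 15.2947/(1+0.111)^3 + 17.2830/(1+0.111)^4 + 172.8302/(1+0.111)^4 = 157.6833

$157.68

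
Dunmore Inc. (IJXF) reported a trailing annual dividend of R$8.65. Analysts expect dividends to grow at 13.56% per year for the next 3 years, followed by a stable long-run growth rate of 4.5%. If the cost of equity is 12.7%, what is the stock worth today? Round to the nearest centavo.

R$139.13

Two-stage DDM. Project D₁…D_3 at 0.1356, terminal growth 0.045, discount at r = 0.127.
D_1 = 9.8229
D_2 = 11.1549
D_3 = 12.6675
Terminal value at t=3: TV = D_4/(r−g) = 13.2376/(0.127−0.045) = 161.4339
P₀ = 9.8229/(1+0.127)^1 + 11.1549/(1+0.127)^2 + 12.6675/(1+0.127)^3 + 161.4339/(1+0.127)^3 = 139.1257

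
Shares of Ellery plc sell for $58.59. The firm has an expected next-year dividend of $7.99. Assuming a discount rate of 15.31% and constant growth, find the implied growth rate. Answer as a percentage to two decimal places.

1.67%

From P₀ = D₁/(r − g), the implied growth is g = r − D₁/P₀.
g = 0.1531 − 7.99/58.59 = 0.1531 − 0.13637 = 0.01673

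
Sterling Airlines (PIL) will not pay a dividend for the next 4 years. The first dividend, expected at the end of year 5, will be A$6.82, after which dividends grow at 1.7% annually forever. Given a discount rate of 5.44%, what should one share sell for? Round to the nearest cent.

Deferred-dividend DDM. At t=4 the remaining stream is a growing perpetuity with first payment D_5 = 6.82.
V_4 = D_5/(r−g) = 6.82/(0.0544−0.017) = 182.3529
P₀ = V_4/(1+r)^4 = 182.3529/(1+0.0544)^4 = 147.5337

A$147.53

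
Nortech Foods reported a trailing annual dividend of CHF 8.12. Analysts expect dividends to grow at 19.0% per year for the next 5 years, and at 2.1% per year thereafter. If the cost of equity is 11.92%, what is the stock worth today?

Two-stage DDM. Project D₁…D_5 at 0.19, terminal growth 0.021, discount at r = 0.1192.
D_1 = 9.6628
D_2 = 11.4987
D_3 = 13.6835
D_4 = 16.2834
D_5 = 19.3772
Terminal value at t=5: TV = D_6/(r−g) = 19.7841/(0.1192−0.021) = 201.4675
P₀ = 9.6628/(1+0.1192)^1 + 11.4987/(1+0.1192)^2 + 13.6835/(1+0.1192)^3 + 16.2834/(1+0.1192)^4 + 19.3772/(1+0.1192)^5 + 201.4675/(1+0.1192)^5 = 163.7138

CHF 163.71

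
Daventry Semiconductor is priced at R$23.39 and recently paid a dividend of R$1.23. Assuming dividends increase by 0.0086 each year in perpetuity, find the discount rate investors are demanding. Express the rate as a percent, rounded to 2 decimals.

6.16%

Rearranging the constant-growth DDM: r = D₁/P₀ + g.
D₁ = 1.23 × (1 + 0.0086) = 1.2406.
r = 1.2406 / 23.39 + 0.0086 = 0.05304 + 0.0086 = 0.06164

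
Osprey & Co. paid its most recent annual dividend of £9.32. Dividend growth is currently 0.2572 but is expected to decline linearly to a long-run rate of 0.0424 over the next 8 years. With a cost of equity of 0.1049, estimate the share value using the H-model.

£283.57

H-model: P₀ = D₀[(1+g_L) + H(g_S−g_L)]/(r−g_L), with H = 8/2 = 4.
P₀ = 9.32 × [(1+0.0424) + 4×(0.2572−0.0424)] / (0.1049−0.0424)
   = 9.32 × 1.9016 / 0.0625 = 283.5666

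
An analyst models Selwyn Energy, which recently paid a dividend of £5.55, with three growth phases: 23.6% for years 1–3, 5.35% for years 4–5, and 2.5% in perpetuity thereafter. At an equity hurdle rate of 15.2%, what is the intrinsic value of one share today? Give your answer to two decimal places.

Three-stage DDM. Project D₁…D_5; terminal Gordon value at t=5 with g = 0.025; discount at r = 0.152.
D_1 = 6.8598
D_2 = 8.4787
D_3 = 10.4797
D_4 = 11.0404
D_5 = 11.6310
TV_5 = 11.9218/(0.152−0.025) = 93.8723
P₀ = Σ Dₜ/(1+r)ᵗ + TV_5/(1+r)^5 = 77.4670

£77.47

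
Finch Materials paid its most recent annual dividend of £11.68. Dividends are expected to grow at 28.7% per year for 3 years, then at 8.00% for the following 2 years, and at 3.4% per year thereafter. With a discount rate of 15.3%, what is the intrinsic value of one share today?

Three-stage DDM. Project D₁…D_5; terminal Gordon value at t=5 with g = 0.034; discount at r = 0.153.
D_1 = 15.0322
D_2 = 19.3464
D_3 = 24.8988
D_4 = 26.8907
D_5 = 29.0420
TV_5 = 30.0294/(0.153−0.034) = 252.3478
P₀ = Σ Dₜ/(1+r)ᵗ + TV_5/(1+r)^5 = 197.1393

£197.14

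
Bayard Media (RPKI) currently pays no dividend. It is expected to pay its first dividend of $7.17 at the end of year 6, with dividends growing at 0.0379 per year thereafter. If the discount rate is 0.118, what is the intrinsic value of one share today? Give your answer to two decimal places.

Deferred-dividend DDM. At t=5 the remaining stream is a growing perpetuity with first payment D_6 = 7.17.
V_5 = D_6/(r−g) = 7.17/(0.118−0.0379) = 89.5131
P₀ = V_5/(1+r)^5 = 89.5131/(1+0.118)^5 = 51.2481

$51.25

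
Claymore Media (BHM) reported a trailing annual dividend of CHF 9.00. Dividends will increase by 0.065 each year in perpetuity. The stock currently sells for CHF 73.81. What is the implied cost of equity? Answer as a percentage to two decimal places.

19.49%

Rearranging the constant-growth DDM: r = D₁/P₀ + g.
D₁ = 9.00 × (1 + 0.065) = 9.5850.
r = 9.5850 / 73.81 + 0.065 = 0.12986 + 0.065 = 0.19486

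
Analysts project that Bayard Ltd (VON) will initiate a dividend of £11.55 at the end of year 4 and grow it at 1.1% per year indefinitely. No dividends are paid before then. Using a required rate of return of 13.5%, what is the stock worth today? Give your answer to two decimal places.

Deferred-dividend DDM. At t=3 the remaining stream is a growing perpetuity with first payment D_4 = 11.55.
V_3 = D_4/(r−g) = 11.55/(0.135−0.011) = 93.1452
P₀ = V_3/(1+r)^3 = 93.1452/(1+0.135)^3 = 63.7049

£63.70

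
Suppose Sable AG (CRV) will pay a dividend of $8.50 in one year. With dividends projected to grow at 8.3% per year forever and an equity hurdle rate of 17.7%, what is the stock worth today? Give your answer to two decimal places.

$90.43

Gordon growth model: P₀ = D₁/(r − g), with D₁ = 8.50 given directly.
P₀ = 8.5000 / (0.177 − 0.083) = 8.5000 / 0.094 = 90.4255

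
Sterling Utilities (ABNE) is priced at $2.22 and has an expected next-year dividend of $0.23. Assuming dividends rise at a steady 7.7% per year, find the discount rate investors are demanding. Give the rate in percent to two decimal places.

18.06%

Rearranging the constant-growth DDM: r = D₁/P₀ + g.
r = 0.2300 / 2.22 + 0.077 = 0.10360 + 0.077 = 0.18060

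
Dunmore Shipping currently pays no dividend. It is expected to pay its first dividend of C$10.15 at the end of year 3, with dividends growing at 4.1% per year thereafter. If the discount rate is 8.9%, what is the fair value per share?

Deferred-dividend DDM. At t=2 the remaining stream is a growing perpetuity with first payment D_3 = 10.15.
V_2 = D_3/(r−g) = 10.15/(0.089−0.041) = 211.4583
P₀ = V_2/(1+r)^2 = 211.4583/(1+0.089)^2 = 178.3073

C$178.31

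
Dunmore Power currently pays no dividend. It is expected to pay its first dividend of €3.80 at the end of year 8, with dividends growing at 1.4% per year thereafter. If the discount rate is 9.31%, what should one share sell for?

Deferred-dividend DDM. At t=7 the remaining stream is a growing perpetuity with first payment D_8 = 3.80.
V_7 = D_8/(r−g) = 3.80/(0.0931−0.014) = 48.0405
P₀ = V_7/(1+r)^7 = 48.0405/(1+0.0931)^7 = 25.7625

€25.76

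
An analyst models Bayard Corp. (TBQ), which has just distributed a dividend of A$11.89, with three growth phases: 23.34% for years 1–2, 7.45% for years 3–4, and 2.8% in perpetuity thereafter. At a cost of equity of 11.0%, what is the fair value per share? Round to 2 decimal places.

Three-stage DDM. Project D₁…D_4; terminal Gordon value at t=4 with g = 0.028; discount at r = 0.11.
D_1 = 14.6651
D_2 = 18.0880
D_3 = 19.4355
D_4 = 20.8835
TV_4 = 21.4682/(0.11−0.028) = 261.8074
P₀ = Σ Dₜ/(1+r)ᵗ + TV_4/(1+r)^4 = 228.3207

A$228.32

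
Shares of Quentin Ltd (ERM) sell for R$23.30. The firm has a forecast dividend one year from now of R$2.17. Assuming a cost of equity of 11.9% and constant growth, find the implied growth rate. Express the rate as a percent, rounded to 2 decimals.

2.59%

From P₀ = D₁/(r − g), the implied growth is g = r − D₁/P₀.
g = 0.119 − 2.17/23.30 = 0.119 − 0.09313 = 0.02587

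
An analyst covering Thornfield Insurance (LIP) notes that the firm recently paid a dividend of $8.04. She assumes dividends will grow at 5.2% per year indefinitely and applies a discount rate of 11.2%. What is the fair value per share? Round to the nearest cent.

$140.97

Gordon growth model: P₀ = D₁/(r − g). D₁ = 8.04 × (1 + 0.052) = 8.4581.
P₀ = 8.4581 / (0.112 − 0.052) = 8.4581 / 0.06 = 140.9680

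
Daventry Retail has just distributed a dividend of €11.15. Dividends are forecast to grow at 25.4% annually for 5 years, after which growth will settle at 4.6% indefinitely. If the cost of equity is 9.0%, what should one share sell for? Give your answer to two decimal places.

Two-stage DDM. Project D₁…D_5 at 0.254, terminal growth 0.046, discount at r = 0.09.
D_1 = 13.9821
D_2 = 17.5336
D_3 = 21.9871
D_4 = 27.5718
D_5 = 34.5750
Terminal value at t=5: TV = D_6/(r−g) = 36.1655/(0.09−0.046) = 821.9427
P₀ = 13.9821/(1+0.09)^1 + 17.5336/(1+0.09)^2 + 21.9871/(1+0.09)^3 + 27.5718/(1+0.09)^4 + 34.5750/(1+0.09)^5 + 821.9427/(1+0.09)^5 = 620.7736

€620.77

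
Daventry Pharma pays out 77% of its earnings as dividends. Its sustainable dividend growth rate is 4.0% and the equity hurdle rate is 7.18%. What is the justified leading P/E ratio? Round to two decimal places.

24.21

Justified leading P/E = b/(r−g) = 0.77/(0.0718−0.04) = 24.2138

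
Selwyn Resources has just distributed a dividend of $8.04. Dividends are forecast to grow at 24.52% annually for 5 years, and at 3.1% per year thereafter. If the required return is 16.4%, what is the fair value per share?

$136.75

Two-stage DDM. Project D₁…D_5 at 0.2452, terminal growth 0.031, discount at r = 0.164.
D_1 = 10.0114
D_2 = 12.4662
D_3 = 15.5229
D_4 = 19.3291
D_5 = 24.0686
Terminal value at t=5: TV = D_6/(r−g) = 24.8148/(0.164−0.031) = 186.5772
P₀ = 10.0114/(1+0.164)^1 + 12.4662/(1+0.164)^2 + 15.5229/(1+0.164)^3 + 19.3291/(1+0.164)^4 + 24.0686/(1+0.164)^5 + 186.5772/(1+0.164)^5 = 136.7536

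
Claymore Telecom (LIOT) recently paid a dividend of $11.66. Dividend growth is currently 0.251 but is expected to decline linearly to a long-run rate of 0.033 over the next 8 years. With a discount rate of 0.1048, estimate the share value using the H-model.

$309.36

H-model: P₀ = D₀[(1+g_L) + H(g_S−g_L)]/(r−g_L), with H = 8/2 = 4.
P₀ = 11.66 × [(1+0.033) + 4×(0.251−0.033)] / (0.1048−0.033)
   = 11.66 × 1.9050 / 0.0718 = 309.3635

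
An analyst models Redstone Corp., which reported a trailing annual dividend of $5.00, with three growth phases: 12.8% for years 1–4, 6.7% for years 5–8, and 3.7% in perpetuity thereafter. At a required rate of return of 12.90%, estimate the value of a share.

Three-stage DDM. Project D₁…D_8; terminal Gordon value at t=8 with g = 0.037; discount at r = 0.129.
D_1 = 5.6400
D_2 = 6.3619
D_3 = 7.1762
D_4 = 8.0948
D_5 = 8.6372
D_6 = 9.2158
D_7 = 9.8333
D_8 = 10.4921
TV_8 = 10.8803/(0.129−0.037) = 118.2647
P₀ = Σ Dₜ/(1+r)ᵗ + TV_8/(1+r)^8 = 82.0977

$82.10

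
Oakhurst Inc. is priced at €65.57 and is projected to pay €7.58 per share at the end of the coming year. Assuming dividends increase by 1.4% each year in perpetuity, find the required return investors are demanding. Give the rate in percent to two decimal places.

Rearranging the constant-growth DDM: r = D₁/P₀ + g.
r = 7.5800 / 65.57 + 0.014 = 0.11560 + 0.014 = 0.12960

12.96%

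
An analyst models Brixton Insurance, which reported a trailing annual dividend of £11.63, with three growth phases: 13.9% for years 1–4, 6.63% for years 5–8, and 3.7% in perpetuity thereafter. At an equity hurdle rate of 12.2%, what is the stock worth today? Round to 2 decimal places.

Three-stage DDM. Project D₁…D_8; terminal Gordon value at t=8 with g = 0.037; discount at r = 0.122.
D_1 = 13.2466
D_2 = 15.0878
D_3 = 17.1851
D_4 = 19.5738
D_5 = 20.8715
D_6 = 22.2553
D_7 = 23.7308
D_8 = 25.3042
TV_8 = 26.2404/(0.122−0.037) = 308.7110
P₀ = Σ Dₜ/(1+r)ᵗ + TV_8/(1+r)^8 = 214.7948

£214.79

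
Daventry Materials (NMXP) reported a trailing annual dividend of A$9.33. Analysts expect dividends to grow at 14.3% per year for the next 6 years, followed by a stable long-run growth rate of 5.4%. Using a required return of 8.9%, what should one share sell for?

A$442.17

Two-stage DDM. Project D₁…D_6 at 0.143, terminal growth 0.054, discount at r = 0.089.
D_1 = 10.6642
D_2 = 12.1892
D_3 = 13.9322
D_4 = 15.9245
D_5 = 18.2017
D_6 = 20.8046
Terminal value at t=6: TV = D_7/(r−g) = 21.9280/(0.089−0.054) = 626.5152
P₀ = 10.6642/(1+0.089)^1 + 12.1892/(1+0.089)^2 + 13.9322/(1+0.089)^3 + 15.9245/(1+0.089)^4 + 18.2017/(1+0.089)^5 + 20.8046/(1+0.089)^6 + 626.5152/(1+0.089)^6 = 442.1730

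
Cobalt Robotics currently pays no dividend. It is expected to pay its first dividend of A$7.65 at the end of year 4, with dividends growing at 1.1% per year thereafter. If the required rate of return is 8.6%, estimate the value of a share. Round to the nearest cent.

A$79.64

Deferred-dividend DDM. At t=3 the remaining stream is a growing perpetuity with first payment D_4 = 7.65.
V_3 = D_4/(r−g) = 7.65/(0.086−0.011) = 102.0000
P₀ = V_3/(1+r)^3 = 102.0000/(1+0.086)^3 = 79.6362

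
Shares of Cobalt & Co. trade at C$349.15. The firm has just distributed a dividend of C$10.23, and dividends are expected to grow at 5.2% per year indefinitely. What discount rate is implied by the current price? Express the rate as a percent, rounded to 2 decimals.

8.28%

Rearranging the constant-growth DDM: r = D₁/P₀ + g.
D₁ = 10.23 × (1 + 0.052) = 10.7620.
r = 10.7620 / 349.15 + 0.052 = 0.03082 + 0.052 = 0.08282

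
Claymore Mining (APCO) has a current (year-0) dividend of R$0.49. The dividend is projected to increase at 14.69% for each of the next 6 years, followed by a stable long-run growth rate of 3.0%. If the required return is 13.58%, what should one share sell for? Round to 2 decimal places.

Two-stage DDM. Project D₁…D_6 at 0.1469, terminal growth 0.03, discount at r = 0.1358.
D_1 = 0.5620
D_2 = 0.6445
D_3 = 0.7392
D_4 = 0.8478
D_5 = 0.9724
D_6 = 1.1152
Terminal value at t=6: TV = D_7/(r−g) = 1.1486/(0.1358−0.03) = 10.8568
P₀ = 0.5620/(1+0.1358)^1 + 0.6445/(1+0.1358)^2 + 0.7392/(1+0.1358)^3 + 0.8478/(1+0.1358)^4 + 0.9724/(1+0.1358)^5 + 1.1152/(1+0.1358)^6 + 10.8568/(1+0.1358)^6 = 8.0992

R$8.10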